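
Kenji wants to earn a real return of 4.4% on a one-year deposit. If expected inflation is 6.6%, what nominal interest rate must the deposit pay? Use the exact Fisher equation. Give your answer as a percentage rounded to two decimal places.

(1 + i) = (1 + r)(1 + π) = 1.04400 × 1.06600 = 1.112904
i = 1.112904 − 1, so the required nominal rate is 11.29%.

11.29%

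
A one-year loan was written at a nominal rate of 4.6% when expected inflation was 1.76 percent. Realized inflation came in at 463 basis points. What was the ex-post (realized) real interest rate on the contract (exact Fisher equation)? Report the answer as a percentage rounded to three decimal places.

-0.029%

Ex-post: (1 + 0.0460)/(1 + 0.0463) − 1 = -0.0287%
So the realized real rate is -0.029%.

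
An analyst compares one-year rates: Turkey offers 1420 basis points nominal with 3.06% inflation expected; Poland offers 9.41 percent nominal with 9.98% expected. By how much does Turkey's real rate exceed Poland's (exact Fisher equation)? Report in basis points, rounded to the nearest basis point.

Turkey: (1 + 0.1420)/(1 + 0.0306) − 1 = 10.8092%
Poland: (1 + 0.0941)/(1 + 0.0998) − 1 = -0.5183%
Differential = 10.8092% − (-0.5183%) = 11.3275% → 1133 basis points.

1133 basis points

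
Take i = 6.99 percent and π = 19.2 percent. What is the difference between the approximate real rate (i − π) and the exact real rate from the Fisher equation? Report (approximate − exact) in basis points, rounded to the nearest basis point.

Approximate: r ≈ 6.990% − 19.200% = -12.2100%
Exact: (1 + 0.0699)/(1 + 0.1920) − 1 = -10.2433%
Error = -12.2100% − (-10.2433%) = -1.9667% → -197 basis points.

-197 basis points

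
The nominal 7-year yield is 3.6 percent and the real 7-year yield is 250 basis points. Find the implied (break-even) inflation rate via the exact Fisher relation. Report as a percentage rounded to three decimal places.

(1 + π) = (1 + i)/(1 + r) = 1.03600 / 1.02500 = 1.010732
Break-even inflation = 1.010732 − 1 → 1.073%.

1.073%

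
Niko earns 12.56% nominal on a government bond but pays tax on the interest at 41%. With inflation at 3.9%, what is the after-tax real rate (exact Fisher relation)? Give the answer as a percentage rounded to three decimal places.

After-tax nominal return = 12.56% × (1 − 0.41) = 7.4104%.
1 + r = 1.074104 / 1.03900 = 1.033786
After-tax real rate = 1.033786 − 1 → 3.379%.

3.379%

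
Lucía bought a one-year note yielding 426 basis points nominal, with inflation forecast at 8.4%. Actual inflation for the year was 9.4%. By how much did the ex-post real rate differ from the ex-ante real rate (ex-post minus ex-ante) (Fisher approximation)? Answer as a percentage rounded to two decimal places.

-1.00%

Ex-ante: 4.26% − 8.4% = -4.140%
Ex-post: 4.26% − 9.4% = -5.140%
Difference (ex-post − ex-ante) = -1.0000% → -1.00%.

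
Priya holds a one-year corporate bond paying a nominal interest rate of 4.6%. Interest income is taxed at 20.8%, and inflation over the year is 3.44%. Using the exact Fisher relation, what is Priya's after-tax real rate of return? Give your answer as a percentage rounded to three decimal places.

0.196%

After-tax nominal return = 4.6% × (1 − 0.208) = 3.6432%.
1 + r = 1.036432 / 1.03440 = 1.001964
After-tax real rate = 1.001964 − 1 → 0.196%.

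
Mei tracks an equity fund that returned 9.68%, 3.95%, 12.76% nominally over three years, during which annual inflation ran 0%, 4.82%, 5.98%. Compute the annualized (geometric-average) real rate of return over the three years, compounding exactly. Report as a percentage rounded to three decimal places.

4.990%

Compound the nominal returns: 1.0968 × 1.0395 × 1.1276 = 1.28560337.
Compound inflation: 1.0000 × 1.0482 × 1.0598 = 1.11088236.
Deflate: 1.28560337 / 1.11088236 = 1.15728129.
Annualized real rate = 1.15728129^(1/3) − 1 = 4.9896% → 4.990%.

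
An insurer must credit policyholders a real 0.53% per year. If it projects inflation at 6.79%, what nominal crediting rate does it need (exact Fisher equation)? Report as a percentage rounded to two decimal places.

7.36%

(1 + i) = (1 + r)(1 + π) = 1.00530 × 1.06790 = 1.07355987
i = 1.07355987 − 1, so the required nominal rate is 7.36%.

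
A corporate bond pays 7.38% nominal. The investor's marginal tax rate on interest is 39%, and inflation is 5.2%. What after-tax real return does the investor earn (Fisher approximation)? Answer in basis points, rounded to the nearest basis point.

-70 basis points

After-tax nominal return = 7.38% × (1 − 0.39) = 4.5018%.
r ≈ 4.5018% − 5.2% → -70 basis points.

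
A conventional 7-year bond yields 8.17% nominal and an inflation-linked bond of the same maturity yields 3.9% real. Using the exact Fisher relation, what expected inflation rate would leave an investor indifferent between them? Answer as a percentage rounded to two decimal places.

(1 + π) = (1 + i)/(1 + r) = 1.08170 / 1.03900 = 1.041097
Break-even inflation = 1.041097 − 1 → 4.11%.

4.11%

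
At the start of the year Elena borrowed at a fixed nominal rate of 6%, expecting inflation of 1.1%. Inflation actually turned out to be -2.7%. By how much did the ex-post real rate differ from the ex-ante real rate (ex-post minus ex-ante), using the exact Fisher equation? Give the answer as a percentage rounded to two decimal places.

4.09%

Ex-ante: (1 + 0.0600)/(1 + 0.0110) − 1 = 4.8467%
Ex-post: (1 + 0.0600)/(1 − 0.0270) − 1 = 8.9414%
Difference (ex-post − ex-ante) = 4.0947% → 4.09%.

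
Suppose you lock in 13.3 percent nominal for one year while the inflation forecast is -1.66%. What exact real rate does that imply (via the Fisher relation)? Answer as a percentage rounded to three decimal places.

1 + r = 1.13300 / 0.98340 = 1.1521253
r = 1.1521253 − 1 = 15.21253%, i.e. 15.213%.

15.213%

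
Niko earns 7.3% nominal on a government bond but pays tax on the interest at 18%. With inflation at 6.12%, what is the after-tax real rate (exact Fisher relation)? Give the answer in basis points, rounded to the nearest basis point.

-13 basis points

After-tax nominal return = 7.3% × (1 − 0.18) = 5.9860%.
1 + r = 1.05986 / 1.06120 = 0.998737
After-tax real rate = 0.998737 − 1 → -13 basis points.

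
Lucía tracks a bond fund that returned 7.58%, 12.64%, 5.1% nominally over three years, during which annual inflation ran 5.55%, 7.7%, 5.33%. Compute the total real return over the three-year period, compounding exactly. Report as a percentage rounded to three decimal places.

6.366%

Compound the nominal returns: 1.0758 × 1.1264 × 1.0510 = 1.2735820.
Compound inflation: 1.0555 × 1.0770 × 1.0533 = 1.1973635.
Deflate: 1.2735820 / 1.1973635 = 1.0636552.
Total real return = 1.0636552 − 1 → 6.366%.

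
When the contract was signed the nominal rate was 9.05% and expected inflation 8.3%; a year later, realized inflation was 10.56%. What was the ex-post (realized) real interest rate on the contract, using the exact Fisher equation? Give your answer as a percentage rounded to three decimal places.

Ex-post: (1 + 0.0905)/(1 + 0.1056) − 1 = -1.3658%
So the realized real rate is -1.366%.

-1.366%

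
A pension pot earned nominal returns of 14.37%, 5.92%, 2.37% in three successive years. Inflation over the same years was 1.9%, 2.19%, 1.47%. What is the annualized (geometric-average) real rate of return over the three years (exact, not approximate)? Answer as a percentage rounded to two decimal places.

5.48%

Compound the nominal returns: 1.1437 × 1.0592 × 1.0237 = 1.24011739.
Compound inflation: 1.0190 × 1.0219 × 1.0147 = 1.05662345.
Deflate: 1.24011739 / 1.05662345 = 1.17366067.
Annualized real rate = 1.17366067^(1/3) − 1 = 5.4826% → 5.48%.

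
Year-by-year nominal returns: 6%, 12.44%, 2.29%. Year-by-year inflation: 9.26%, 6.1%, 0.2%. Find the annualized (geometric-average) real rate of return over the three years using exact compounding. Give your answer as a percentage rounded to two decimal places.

1.63%

Compound the nominal returns: 1.0600 × 1.1244 × 1.0229 = 1.21915769.
Compound inflation: 1.0926 × 1.0610 × 1.0020 = 1.16156710.
Deflate: 1.21915769 / 1.16156710 = 1.04958008.
Annualized real rate = 1.04958008^(1/3) − 1 = 1.6261% → 1.63%.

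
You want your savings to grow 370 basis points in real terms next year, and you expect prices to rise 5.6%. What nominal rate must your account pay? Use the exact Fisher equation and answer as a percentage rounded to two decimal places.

9.51%

(1 + i) = (1 + r)(1 + π) = 1.03700 × 1.05600 = 1.095072
i = 1.095072 − 1, so the required nominal rate is 9.51%.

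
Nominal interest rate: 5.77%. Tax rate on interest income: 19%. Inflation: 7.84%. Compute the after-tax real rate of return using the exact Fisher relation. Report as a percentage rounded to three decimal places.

-2.936%

After-tax nominal return = 5.77% × (1 − 0.19) = 4.6737%.
1 + r = 1.046737 / 1.07840 = 0.970639
After-tax real rate = 0.970639 − 1 → -2.936%.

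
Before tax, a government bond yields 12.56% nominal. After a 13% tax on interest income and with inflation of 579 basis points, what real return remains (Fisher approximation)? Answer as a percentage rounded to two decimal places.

After-tax nominal return = 12.56% × (1 − 0.13) = 10.9272%.
r ≈ 10.9272% − 5.79% → 5.14%.

5.14%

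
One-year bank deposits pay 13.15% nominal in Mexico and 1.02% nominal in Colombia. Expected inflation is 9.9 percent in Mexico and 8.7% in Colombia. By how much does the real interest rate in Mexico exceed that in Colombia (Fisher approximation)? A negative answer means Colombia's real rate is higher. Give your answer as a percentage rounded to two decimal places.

10.93%

Mexico: 13.15% − 9.9% = 3.250%
Colombia: 1.02% − 8.7% = -7.680%
Differential = 10.930% → 10.93%.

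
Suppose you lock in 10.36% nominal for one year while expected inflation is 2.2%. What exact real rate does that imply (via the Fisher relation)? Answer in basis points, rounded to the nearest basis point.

By the Fisher relation, 1 + r = (1 + i)/(1 + π).
1 + r = 1.10360 / 1.02200 = 1.079843
r = 1.079843 − 1 = 7.9843%, i.e. 798 basis points.

798 basis points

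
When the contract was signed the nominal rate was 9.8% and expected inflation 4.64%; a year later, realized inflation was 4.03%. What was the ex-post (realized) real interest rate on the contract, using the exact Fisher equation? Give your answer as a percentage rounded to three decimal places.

5.546%

Ex-post: (1 + 0.0980)/(1 + 0.0403) − 1 = 5.54648%
So the realized real rate is 5.546%.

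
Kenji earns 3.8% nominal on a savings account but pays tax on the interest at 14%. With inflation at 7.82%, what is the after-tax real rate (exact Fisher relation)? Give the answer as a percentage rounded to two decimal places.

-4.22%

After-tax nominal return = 3.8% × (1 − 0.14) = 3.2680%.
1 + r = 1.03268 / 1.07820 = 0.957781
After-tax real rate = 0.957781 − 1 → -4.22%.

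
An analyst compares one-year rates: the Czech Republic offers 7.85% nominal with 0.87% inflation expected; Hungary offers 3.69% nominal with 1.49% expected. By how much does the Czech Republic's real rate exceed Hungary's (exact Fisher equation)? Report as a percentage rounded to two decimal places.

4.75%

The Czech Republic: (1 + 0.0785)/(1 + 0.0087) − 1 = 6.9198%
Hungary: (1 + 0.0369)/(1 + 0.0149) − 1 = 2.1677%
Differential = 6.9198% − 2.1677% = 4.7521% → 4.75%.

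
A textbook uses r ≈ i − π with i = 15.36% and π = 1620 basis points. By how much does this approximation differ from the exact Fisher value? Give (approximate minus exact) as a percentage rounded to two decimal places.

-0.12%

Approximate: r ≈ 15.360% − 16.200% = -0.8400%
Exact: (1 + 0.1536)/(1 + 0.1620) − 1 = -0.7229%
Error = -0.8400% − (-0.7229%) = -0.1171% → -0.12%.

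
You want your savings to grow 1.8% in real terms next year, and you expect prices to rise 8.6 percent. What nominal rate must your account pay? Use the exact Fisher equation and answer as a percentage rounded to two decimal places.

(1 + i) = (1 + r)(1 + π) = 1.01800 × 1.08600 = 1.105548
i = 1.105548 − 1, so the required nominal rate is 10.55%.

10.55%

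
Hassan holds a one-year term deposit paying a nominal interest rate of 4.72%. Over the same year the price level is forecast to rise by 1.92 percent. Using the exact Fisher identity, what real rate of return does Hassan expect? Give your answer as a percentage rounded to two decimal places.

2.75%

By the Fisher identity, 1 + r = (1 + i)/(1 + π).
1 + r = 1.04720 / 1.01920 = 1.027473
r = 1.027473 − 1 = 2.7473%, i.e. 2.75%.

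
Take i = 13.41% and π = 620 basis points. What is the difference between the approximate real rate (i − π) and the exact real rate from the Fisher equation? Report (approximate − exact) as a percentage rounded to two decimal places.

0.42%

Approximate: r ≈ 13.410% − 6.200% = 7.2100%
Exact: (1 + 0.1341)/(1 + 0.0620) − 1 = 6.7891%
Error = 7.2100% − 6.7891% = 0.4209% → 0.42%.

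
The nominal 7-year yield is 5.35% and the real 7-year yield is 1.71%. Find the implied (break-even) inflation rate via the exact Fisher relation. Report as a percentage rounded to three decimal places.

(1 + π) = (1 + i)/(1 + r) = 1.05350 / 1.01710 = 1.035788
Break-even inflation = 1.035788 − 1 → 3.579%.

3.579%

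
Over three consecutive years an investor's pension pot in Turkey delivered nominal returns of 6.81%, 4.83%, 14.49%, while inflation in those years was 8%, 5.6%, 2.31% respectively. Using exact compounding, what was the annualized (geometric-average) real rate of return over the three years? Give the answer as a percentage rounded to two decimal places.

Nominal growth factor = 1.0681 × 1.0483 × 1.1449 = 1.28193220
Price-level growth factor = 1.0800 × 1.0560 × 1.0231 = 1.16682509
Real growth factor = 1.28193220 / 1.16682509 = 1.09864984
Annualized real rate = 1.09864984^(1/3) − 1 = 3.1858% → 3.19%.

3.19%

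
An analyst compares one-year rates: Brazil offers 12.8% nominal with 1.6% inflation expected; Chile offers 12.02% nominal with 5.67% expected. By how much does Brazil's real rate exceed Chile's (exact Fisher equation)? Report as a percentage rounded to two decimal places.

5.01%

Brazil: (1 + 0.1280)/(1 + 0.0160) − 1 = 11.0236%
Chile: (1 + 0.1202)/(1 + 0.0567) − 1 = 6.0093%
Differential = 11.0236% − 6.0093% = 5.0143% → 5.01%.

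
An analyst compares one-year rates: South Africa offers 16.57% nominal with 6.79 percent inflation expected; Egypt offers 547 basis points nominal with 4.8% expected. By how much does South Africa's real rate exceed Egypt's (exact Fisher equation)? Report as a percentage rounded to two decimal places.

8.52%

South Africa: (1 + 0.1657)/(1 + 0.0679) − 1 = 9.1582%
Egypt: (1 + 0.0547)/(1 + 0.0480) − 1 = 0.6393%
Differential = 9.1582% − 0.6393% = 8.5188% → 8.52%.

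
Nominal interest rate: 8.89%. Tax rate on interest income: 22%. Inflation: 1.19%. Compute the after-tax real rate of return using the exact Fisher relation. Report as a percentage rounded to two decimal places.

After-tax nominal return = 8.89% × (1 − 0.22) = 6.9342%.
1 + r = 1.069342 / 1.01190 = 1.056766
After-tax real rate = 1.056766 − 1 → 5.68%.

5.68%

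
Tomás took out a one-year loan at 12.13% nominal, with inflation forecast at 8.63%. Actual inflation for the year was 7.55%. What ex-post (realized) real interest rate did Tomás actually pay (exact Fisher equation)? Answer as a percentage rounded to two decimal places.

4.26%

Ex-post: (1 + 0.1213)/(1 + 0.0755) − 1 = 4.2585%
So the realized real rate is 4.26%.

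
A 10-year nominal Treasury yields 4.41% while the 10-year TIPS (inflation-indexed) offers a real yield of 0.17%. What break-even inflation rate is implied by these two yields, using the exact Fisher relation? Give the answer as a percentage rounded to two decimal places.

4.23%

(1 + π) = (1 + i)/(1 + r) = 1.04410 / 1.00170 = 1.042328
Break-even inflation = 1.042328 − 1 → 4.23%.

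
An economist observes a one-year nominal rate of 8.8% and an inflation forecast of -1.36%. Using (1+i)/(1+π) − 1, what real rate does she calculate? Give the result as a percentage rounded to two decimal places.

10.30%

1 + r = 1.08800 / 0.98640 = 1.103001
r = 1.103001 − 1 = 10.3001%, i.e. 10.30%.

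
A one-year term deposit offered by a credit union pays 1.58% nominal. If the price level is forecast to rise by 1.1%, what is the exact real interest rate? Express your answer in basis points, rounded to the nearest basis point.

47 basis points

1 + r = 1.01580 / 1.01100 = 1.004748
r = 1.004748 − 1 = 0.4748%, i.e. 47 basis points.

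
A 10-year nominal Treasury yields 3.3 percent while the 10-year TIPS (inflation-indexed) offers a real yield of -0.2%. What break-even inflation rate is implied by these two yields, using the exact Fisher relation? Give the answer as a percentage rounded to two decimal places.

3.51%

(1 + π) = (1 + i)/(1 + r) = 1.03300 / 0.99800 = 1.035070
Break-even inflation = 1.035070 − 1 → 3.51%.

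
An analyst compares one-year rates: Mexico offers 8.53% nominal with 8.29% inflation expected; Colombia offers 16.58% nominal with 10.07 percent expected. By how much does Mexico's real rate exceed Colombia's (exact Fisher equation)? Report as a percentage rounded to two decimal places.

-5.69%

Mexico: (1 + 0.0853)/(1 + 0.0829) − 1 = 0.2216%
Colombia: (1 + 0.1658)/(1 + 0.1007) − 1 = 5.9144%
Differential = 0.2216% − 5.9144% = -5.6928% → -5.69%.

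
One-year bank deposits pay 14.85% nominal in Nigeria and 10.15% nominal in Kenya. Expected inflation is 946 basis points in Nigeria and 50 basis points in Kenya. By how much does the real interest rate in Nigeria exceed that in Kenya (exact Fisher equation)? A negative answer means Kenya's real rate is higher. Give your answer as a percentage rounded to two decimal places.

-4.68%

Nigeria: (1 + 0.1485)/(1 + 0.0946) − 1 = 4.9242%
Kenya: (1 + 0.1015)/(1 + 0.0050) − 1 = 9.6020%
Differential = 4.9242% − 9.6020% = -4.6778% → -4.68%.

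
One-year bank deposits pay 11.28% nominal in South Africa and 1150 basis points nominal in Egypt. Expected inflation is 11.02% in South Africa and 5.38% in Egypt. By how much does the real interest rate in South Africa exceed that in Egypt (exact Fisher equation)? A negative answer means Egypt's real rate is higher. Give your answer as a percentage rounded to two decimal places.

South Africa: (1 + 0.1128)/(1 + 0.1102) − 1 = 0.2342%
Egypt: (1 + 0.1150)/(1 + 0.0538) − 1 = 5.8076%
Differential = 0.2342% − 5.8076% = -5.5734% → -5.57%.

-5.57%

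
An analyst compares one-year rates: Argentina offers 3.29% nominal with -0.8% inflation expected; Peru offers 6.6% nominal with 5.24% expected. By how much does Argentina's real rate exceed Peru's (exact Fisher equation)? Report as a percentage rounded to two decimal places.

Argentina: (1 + 0.0329)/(1 − 0.0080) − 1 = 4.1230%
Peru: (1 + 0.0660)/(1 + 0.0524) − 1 = 1.2923%
Differential = 4.1230% − 1.2923% = 2.8307% → 2.83%.

2.83%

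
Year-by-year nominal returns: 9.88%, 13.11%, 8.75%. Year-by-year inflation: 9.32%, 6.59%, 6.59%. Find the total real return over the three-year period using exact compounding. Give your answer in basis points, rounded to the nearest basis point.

882 basis points

Nominal growth factor = 1.0988 × 1.1311 × 1.0875 = 1.351602
Price-level growth factor = 1.0932 × 1.0659 × 1.0659 = 1.242031
Real growth factor = 1.351602 / 1.242031 = 1.088219
Total real return = 1.088219 − 1 → 882 basis points.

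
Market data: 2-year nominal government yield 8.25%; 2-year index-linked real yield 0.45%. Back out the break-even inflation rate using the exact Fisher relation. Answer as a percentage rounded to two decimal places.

7.77%

(1 + π) = (1 + i)/(1 + r) = 1.08250 / 1.00450 = 1.077651
Break-even inflation = 1.077651 − 1 → 7.77%.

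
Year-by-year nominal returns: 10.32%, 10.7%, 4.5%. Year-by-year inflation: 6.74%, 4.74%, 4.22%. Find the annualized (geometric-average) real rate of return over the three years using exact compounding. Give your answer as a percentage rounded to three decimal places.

Nominal growth factor = 1.1032 × 1.1070 × 1.0450 = 1.27619831
Price-level growth factor = 1.0674 × 1.0474 × 1.0422 = 1.16517414
Real growth factor = 1.27619831 / 1.16517414 = 1.09528547
Annualized real rate = 1.09528547^(1/3) − 1 = 3.0803% → 3.080%.

3.080%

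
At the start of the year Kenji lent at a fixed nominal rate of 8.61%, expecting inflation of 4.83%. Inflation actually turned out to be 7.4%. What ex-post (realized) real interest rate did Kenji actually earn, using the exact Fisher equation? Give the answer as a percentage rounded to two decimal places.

Ex-post: (1 + 0.0861)/(1 + 0.0740) − 1 = 1.1266%
So the realized real rate is 1.13%.

1.13%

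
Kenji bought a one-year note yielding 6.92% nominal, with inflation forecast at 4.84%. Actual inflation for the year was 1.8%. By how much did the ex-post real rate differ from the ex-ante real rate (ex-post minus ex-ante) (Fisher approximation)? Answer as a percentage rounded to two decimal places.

Ex-ante: 6.92% − 4.84% = 2.080%
Ex-post: 6.92% − 1.8% = 5.120%
Difference (ex-post − ex-ante) = 3.0400% → 3.04%.

3.04%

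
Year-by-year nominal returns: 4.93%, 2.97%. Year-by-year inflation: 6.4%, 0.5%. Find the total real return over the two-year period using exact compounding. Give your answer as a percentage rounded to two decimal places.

Nominal growth factor = 1.0493 × 1.0297 = 1.080464
Price-level growth factor = 1.0640 × 1.0050 = 1.069320
Real growth factor = 1.080464 / 1.069320 = 1.010422
Total real return = 1.010422 − 1 → 1.04%.

1.04%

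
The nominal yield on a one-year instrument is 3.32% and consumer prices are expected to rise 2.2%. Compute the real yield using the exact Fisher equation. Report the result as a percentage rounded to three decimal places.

By the Fisher identity, 1 + r = (1 + i)/(1 + π).
1 + r = 1.03320 / 1.02200 = 1.010959
r = 1.010959 − 1 = 1.0959%, i.e. 1.096%.

1.096%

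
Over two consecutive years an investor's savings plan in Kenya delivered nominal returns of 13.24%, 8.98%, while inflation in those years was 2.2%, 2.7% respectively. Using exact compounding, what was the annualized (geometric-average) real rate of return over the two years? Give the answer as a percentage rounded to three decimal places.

8.433%

Nominal growth factor = 1.1324 × 1.0898 = 1.23408952
Price-level growth factor = 1.0220 × 1.0270 = 1.04959400
Real growth factor = 1.23408952 / 1.04959400 = 1.17577799
Annualized real rate = 1.17577799^(1/2) − 1 = 8.4333% → 8.433%.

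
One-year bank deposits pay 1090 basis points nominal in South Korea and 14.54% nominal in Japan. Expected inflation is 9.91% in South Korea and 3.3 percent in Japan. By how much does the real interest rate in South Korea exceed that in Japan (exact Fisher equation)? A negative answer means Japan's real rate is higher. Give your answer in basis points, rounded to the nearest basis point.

-998 basis points

South Korea: (1 + 0.1090)/(1 + 0.0991) − 1 = 0.9007%
Japan: (1 + 0.1454)/(1 + 0.0330) − 1 = 10.8809%
Differential = 0.9007% − 10.8809% = -9.9802% → -998 basis points.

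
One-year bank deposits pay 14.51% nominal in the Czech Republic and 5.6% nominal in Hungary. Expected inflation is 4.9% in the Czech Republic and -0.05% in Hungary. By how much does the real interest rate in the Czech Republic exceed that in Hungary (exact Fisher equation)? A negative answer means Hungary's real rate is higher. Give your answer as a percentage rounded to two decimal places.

The Czech Republic: (1 + 0.1451)/(1 + 0.0490) − 1 = 9.1611%
Hungary: (1 + 0.0560)/(1 − 0.0005) − 1 = 5.6528%
Differential = 9.1611% − 5.6528% = 3.5083% → 3.51%.

3.51%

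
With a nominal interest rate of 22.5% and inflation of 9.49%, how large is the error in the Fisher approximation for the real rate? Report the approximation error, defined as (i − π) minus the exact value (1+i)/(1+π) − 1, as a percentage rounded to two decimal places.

Approximate: r ≈ 22.500% − 9.490% = 13.0100%
Exact: (1 + 0.2250)/(1 + 0.0949) − 1 = 11.8824%
Error = 13.0100% − 11.8824% = 1.1276% → 1.13%.

1.13%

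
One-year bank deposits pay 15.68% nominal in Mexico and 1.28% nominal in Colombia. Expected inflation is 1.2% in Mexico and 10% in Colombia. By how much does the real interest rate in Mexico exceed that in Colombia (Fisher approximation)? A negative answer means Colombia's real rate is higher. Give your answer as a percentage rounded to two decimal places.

Mexico: 15.68% − 1.2% = 14.480%
Colombia: 1.28% − 10% = -8.720%
Differential = 23.200% → 23.20%.

23.20%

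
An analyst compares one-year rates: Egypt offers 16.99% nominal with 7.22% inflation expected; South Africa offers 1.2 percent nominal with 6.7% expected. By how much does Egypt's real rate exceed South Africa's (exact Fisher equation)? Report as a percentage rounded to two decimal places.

14.27%

Egypt: (1 + 0.1699)/(1 + 0.0722) − 1 = 9.1121%
South Africa: (1 + 0.0120)/(1 + 0.0670) − 1 = -5.1546%
Differential = 9.1121% − (-5.1546%) = 14.2667% → 14.27%.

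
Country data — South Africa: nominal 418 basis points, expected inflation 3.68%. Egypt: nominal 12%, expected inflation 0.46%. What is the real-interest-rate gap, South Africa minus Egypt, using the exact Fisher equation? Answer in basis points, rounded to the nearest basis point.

South Africa: (1 + 0.0418)/(1 + 0.0368) − 1 = 0.4823%
Egypt: (1 + 0.1200)/(1 + 0.0046) − 1 = 11.4872%
Differential = 0.4823% − 11.4872% = -11.0049% → -1100 basis points.

-1100 basis points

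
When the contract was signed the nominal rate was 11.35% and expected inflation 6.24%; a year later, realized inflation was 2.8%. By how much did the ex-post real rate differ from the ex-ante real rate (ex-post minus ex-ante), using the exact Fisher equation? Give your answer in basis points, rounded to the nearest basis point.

351 basis points

Ex-ante: (1 + 0.1135)/(1 + 0.0624) − 1 = 4.8099%
Ex-post: (1 + 0.1135)/(1 + 0.0280) − 1 = 8.3171%
Difference (ex-post − ex-ante) = 3.5073% → 351 basis points.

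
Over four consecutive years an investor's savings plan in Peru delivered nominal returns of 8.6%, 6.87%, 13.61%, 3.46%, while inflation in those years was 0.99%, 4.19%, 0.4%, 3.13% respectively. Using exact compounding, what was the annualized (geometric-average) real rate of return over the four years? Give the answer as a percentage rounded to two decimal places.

5.78%

Compound the nominal returns: 1.0860 × 1.0687 × 1.1361 × 1.0346 = 1.36418939.
Compound inflation: 1.0099 × 1.0419 × 1.0040 × 1.0313 = 1.08948973.
Deflate: 1.36418939 / 1.08948973 = 1.25213607.
Annualized real rate = 1.25213607^(1/4) − 1 = 5.7823% → 5.78%.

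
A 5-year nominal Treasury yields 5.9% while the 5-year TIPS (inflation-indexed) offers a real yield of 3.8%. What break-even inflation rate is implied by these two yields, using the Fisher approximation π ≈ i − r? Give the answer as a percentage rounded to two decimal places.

2.10%

π ≈ i − r = 5.9% − 3.8% → 2.10%.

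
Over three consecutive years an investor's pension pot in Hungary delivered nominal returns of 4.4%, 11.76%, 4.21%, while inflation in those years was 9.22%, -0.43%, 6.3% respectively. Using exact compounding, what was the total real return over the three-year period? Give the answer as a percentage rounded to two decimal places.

5.18%

Nominal growth factor = 1.0440 × 1.1176 × 1.0421 = 1.215896
Price-level growth factor = 1.0922 × 0.9957 × 1.0630 = 1.156016
Real growth factor = 1.215896 / 1.156016 = 1.051798
Total real return = 1.051798 − 1 → 5.18%.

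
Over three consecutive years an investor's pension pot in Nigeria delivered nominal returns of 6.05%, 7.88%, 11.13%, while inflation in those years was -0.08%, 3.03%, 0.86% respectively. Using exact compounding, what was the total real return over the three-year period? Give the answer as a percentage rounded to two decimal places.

Nominal growth factor = 1.0605 × 1.0788 × 1.1113 = 1.271402
Price-level growth factor = 0.9992 × 1.0303 × 1.0086 = 1.038329
Real growth factor = 1.271402 / 1.038329 = 1.224469
Total real return = 1.224469 − 1 → 22.45%.

22.45%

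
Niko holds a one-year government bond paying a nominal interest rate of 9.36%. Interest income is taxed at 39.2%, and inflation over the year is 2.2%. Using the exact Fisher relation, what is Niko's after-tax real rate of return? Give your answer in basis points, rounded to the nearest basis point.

342 basis points

After-tax nominal return = 9.36% × (1 − 0.392) = 5.69088%.
1 + r = 1.0569088 / 1.02200 = 1.034157
After-tax real rate = 1.034157 − 1 → 342 basis points.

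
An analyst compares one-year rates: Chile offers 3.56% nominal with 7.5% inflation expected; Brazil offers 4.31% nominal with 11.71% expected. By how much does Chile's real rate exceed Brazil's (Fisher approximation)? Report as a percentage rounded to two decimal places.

Chile: 3.56% − 7.5% = -3.940%
Brazil: 4.31% − 11.71% = -7.400%
Differential = 3.460% → 3.46%.

3.46%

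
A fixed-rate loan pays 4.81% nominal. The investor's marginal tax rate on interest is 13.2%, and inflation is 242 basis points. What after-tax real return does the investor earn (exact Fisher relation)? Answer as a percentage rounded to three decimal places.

After-tax nominal return = 4.81% × (1 − 0.132) = 4.17508%.
1 + r = 1.0417508 / 1.02420 = 1.017136
After-tax real rate = 1.017136 − 1 → 1.714%.

1.714%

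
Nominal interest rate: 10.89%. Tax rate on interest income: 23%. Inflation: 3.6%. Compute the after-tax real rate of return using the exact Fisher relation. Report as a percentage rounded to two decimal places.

4.62%

After-tax nominal return = 10.89% × (1 − 0.23) = 8.3853%.
1 + r = 1.083853 / 1.03600 = 1.046190
After-tax real rate = 1.046190 − 1 → 4.62%.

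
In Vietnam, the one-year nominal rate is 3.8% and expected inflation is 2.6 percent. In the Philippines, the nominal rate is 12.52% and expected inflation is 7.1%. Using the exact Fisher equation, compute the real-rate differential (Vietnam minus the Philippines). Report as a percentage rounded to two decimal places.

Vietnam: (1 + 0.0380)/(1 + 0.0260) − 1 = 1.1696%
The Philippines: (1 + 0.1252)/(1 + 0.0710) − 1 = 5.0607%
Differential = 1.1696% − 5.0607% = -3.8911% → -3.89%.

-3.89%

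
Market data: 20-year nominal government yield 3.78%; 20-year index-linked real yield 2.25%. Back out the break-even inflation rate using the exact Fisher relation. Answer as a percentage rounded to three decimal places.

(1 + π) = (1 + i)/(1 + r) = 1.03780 / 1.02250 = 1.014963
Break-even inflation = 1.014963 − 1 → 1.496%.

1.496%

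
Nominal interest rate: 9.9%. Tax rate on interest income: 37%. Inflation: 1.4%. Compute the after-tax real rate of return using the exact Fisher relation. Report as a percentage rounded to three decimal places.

4.770%

After-tax nominal return = 9.9% × (1 − 0.37) = 6.2370%.
1 + r = 1.06237 / 1.01400 = 1.047702
After-tax real rate = 1.047702 − 1 → 4.770%.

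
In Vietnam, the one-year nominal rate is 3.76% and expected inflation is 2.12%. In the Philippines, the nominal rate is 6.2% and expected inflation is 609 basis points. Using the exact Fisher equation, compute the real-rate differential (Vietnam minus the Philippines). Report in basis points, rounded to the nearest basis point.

150 basis points

Vietnam: (1 + 0.0376)/(1 + 0.0212) − 1 = 1.6060%
The Philippines: (1 + 0.0620)/(1 + 0.0609) − 1 = 0.1037%
Differential = 1.6060% − 0.1037% = 1.5023% → 150 basis points.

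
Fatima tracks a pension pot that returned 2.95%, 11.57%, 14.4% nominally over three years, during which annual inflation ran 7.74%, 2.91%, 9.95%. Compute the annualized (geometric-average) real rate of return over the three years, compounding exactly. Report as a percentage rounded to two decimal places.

2.53%

Compound the nominal returns: 1.0295 × 1.1157 × 1.1440 = 1.31401344.
Compound inflation: 1.0774 × 1.0291 × 1.0995 = 1.21907320.
Deflate: 1.31401344 / 1.21907320 = 1.07787904.
Annualized real rate = 1.07787904^(1/3) − 1 = 2.5313% → 2.53%.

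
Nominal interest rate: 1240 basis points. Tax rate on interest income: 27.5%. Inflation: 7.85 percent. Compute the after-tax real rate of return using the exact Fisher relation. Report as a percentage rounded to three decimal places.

After-tax nominal return = 12.4% × (1 − 0.275) = 8.9900%.
1 + r = 1.08990 / 1.07850 = 1.010570
After-tax real rate = 1.010570 − 1 → 1.057%.

1.057%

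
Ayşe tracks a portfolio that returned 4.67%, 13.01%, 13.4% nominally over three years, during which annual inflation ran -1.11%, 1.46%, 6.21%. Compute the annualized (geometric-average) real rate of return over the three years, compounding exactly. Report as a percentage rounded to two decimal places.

Compound the nominal returns: 1.0467 × 1.1301 × 1.1340 = 1.34138101.
Compound inflation: 0.9889 × 1.0146 × 1.0621 = 1.06564523.
Deflate: 1.34138101 / 1.06564523 = 1.25875008.
Annualized real rate = 1.25875008^(1/3) − 1 = 7.9725% → 7.97%.

7.97%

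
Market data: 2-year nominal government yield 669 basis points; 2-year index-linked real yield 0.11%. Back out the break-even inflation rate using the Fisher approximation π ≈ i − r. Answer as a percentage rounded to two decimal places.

π ≈ i − r = 6.69% − 0.11% → 6.58%.

6.58%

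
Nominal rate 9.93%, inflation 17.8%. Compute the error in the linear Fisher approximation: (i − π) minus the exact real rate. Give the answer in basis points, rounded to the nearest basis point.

Approximate: r ≈ 9.930% − 17.800% = -7.8700%
Exact: (1 + 0.0993)/(1 + 0.1780) − 1 = -6.6808%
Error = -7.8700% − (-6.6808%) = -1.1892% → -119 basis points.

-119 basis points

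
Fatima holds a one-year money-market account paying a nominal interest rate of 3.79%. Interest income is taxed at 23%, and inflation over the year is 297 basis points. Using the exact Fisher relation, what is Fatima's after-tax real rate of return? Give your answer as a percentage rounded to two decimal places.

After-tax nominal return = 3.79% × (1 − 0.23) = 2.9183%.
1 + r = 1.029183 / 1.02970 = 0.999498
After-tax real rate = 0.999498 − 1 → -0.05%.

-0.05%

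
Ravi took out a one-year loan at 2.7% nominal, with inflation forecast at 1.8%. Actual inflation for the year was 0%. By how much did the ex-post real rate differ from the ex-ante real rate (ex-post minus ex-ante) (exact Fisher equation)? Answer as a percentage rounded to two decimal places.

1.82%

Ex-ante: (1 + 0.0270)/(1 + 0.0180) − 1 = 0.8841%
Ex-post: (1 + 0.0270)/(1 + 0.0000) − 1 = 2.7000%
Difference (ex-post − ex-ante) = 1.8159% → 1.82%.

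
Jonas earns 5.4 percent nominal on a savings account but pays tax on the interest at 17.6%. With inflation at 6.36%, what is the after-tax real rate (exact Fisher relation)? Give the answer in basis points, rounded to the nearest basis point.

-180 basis points

After-tax nominal return = 5.4% × (1 − 0.176) = 4.4496%.
1 + r = 1.044496 / 1.06360 = 0.982038
After-tax real rate = 0.982038 − 1 → -180 basis points.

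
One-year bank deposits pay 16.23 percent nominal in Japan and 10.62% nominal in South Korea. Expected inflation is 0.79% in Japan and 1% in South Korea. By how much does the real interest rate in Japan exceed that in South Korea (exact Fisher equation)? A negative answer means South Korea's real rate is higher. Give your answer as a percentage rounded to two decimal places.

5.79%

Japan: (1 + 0.1623)/(1 + 0.0079) − 1 = 15.3190%
South Korea: (1 + 0.1062)/(1 + 0.0100) − 1 = 9.5248%
Differential = 15.3190% − 9.5248% = 5.7942% → 5.79%.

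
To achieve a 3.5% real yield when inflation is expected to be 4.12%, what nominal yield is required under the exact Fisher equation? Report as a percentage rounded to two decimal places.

7.76%

(1 + i) = (1 + r)(1 + π) = 1.03500 × 1.04120 = 1.077642
i = 1.077642 − 1, so the required nominal rate is 7.76%.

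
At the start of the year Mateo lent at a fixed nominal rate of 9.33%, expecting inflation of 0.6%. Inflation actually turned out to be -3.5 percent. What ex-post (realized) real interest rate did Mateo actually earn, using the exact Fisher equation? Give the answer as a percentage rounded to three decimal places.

Ex-post: (1 + 0.0933)/(1 − 0.0350) − 1 = 13.2953%
So the realized real rate is 13.295%.

13.295%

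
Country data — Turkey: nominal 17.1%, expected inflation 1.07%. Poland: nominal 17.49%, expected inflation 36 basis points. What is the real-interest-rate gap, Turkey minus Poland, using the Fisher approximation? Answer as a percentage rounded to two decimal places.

Turkey: 17.1% − 1.07% = 16.030%
Poland: 17.49% − 0.36% = 17.130%
Differential = -1.100% → -1.10%.

-1.10%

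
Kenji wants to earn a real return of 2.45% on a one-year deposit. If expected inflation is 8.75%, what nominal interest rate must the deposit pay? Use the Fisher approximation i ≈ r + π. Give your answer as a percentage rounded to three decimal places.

11.200%

i ≈ r + π = 2.45% + 8.75% = 11.200%.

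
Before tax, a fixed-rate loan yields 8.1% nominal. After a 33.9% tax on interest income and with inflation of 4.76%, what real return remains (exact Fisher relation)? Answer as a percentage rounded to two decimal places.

0.57%

After-tax nominal return = 8.1% × (1 − 0.339) = 5.3541%.
1 + r = 1.053541 / 1.04760 = 1.005671
After-tax real rate = 1.005671 − 1 → 0.57%.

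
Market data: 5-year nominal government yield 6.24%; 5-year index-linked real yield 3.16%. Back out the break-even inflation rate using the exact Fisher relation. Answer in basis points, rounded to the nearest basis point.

299 basis points

(1 + π) = (1 + i)/(1 + r) = 1.06240 / 1.03160 = 1.029857
Break-even inflation = 1.029857 − 1 → 299 basis points.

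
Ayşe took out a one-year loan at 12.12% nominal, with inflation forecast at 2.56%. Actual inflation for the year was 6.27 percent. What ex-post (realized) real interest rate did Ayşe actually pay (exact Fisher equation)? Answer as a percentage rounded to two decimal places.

5.50%

Ex-post: (1 + 0.1212)/(1 + 0.0627) − 1 = 5.5048%
So the realized real rate is 5.50%.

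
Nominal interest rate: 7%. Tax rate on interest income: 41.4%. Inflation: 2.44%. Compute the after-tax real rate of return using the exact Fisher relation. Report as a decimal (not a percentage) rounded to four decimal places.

After-tax nominal return = 7% × (1 − 0.414) = 4.1020%.
1 + r = 1.04102 / 1.02440 = 1.016224
After-tax real rate = 1.016224 − 1 → 0.0162.

0.0162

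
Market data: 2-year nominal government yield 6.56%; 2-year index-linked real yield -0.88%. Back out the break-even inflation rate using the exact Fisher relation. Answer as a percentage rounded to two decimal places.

(1 + π) = (1 + i)/(1 + r) = 1.06560 / 0.99120 = 1.075061
Break-even inflation = 1.075061 − 1 → 7.51%.

7.51%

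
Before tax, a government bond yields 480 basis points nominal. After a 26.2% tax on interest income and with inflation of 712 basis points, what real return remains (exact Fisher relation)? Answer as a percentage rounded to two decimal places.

-3.34%

After-tax nominal return = 4.8% × (1 − 0.262) = 3.5424%.
1 + r = 1.035424 / 1.07120 = 0.966602
After-tax real rate = 0.966602 − 1 → -3.34%.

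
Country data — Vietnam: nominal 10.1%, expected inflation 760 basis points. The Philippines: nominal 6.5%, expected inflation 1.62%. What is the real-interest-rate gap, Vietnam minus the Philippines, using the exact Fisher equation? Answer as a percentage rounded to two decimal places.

Vietnam: (1 + 0.1010)/(1 + 0.0760) − 1 = 2.3234%
The Philippines: (1 + 0.0650)/(1 + 0.0162) − 1 = 4.8022%
Differential = 2.3234% − 4.8022% = -2.4788% → -2.48%.

-2.48%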